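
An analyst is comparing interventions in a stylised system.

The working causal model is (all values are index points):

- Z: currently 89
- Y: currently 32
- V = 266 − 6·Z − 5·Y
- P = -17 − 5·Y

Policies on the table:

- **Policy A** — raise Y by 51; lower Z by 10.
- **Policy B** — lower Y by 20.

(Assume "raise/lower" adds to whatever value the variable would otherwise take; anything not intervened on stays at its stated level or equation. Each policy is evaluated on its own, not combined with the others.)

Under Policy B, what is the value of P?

Policy B (Y − 20):
  Y = 32 − 20 = 12
  P = -17 − 5·12 = -77

-77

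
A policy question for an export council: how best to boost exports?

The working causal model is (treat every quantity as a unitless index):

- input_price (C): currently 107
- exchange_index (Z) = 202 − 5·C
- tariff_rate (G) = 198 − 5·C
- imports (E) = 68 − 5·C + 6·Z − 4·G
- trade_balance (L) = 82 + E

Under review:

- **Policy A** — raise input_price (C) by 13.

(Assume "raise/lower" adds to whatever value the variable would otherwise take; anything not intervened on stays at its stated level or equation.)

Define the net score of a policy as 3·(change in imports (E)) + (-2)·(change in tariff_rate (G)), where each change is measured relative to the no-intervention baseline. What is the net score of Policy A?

-455

Baseline:
  C = 107
  Z = 202 − 5·107 = -333
  G = 198 − 5·107 = -337
  E = 68 − 5·107 + 6·(-333) − 4·(-337) = -1117
Policy A (C + 13):
  C = 107 + 13 = 120
  Z = 202 − 5·120 = -398
  G = 198 − 5·120 = -402
  E = 68 − 5·120 + 6·(-398) − 4·(-402) = -1312
ΔE = -1312 − (-1117) = -195; ΔG = -402 − (-337) = -65
Score = 3·(-195) + (-2)·(-65) = -455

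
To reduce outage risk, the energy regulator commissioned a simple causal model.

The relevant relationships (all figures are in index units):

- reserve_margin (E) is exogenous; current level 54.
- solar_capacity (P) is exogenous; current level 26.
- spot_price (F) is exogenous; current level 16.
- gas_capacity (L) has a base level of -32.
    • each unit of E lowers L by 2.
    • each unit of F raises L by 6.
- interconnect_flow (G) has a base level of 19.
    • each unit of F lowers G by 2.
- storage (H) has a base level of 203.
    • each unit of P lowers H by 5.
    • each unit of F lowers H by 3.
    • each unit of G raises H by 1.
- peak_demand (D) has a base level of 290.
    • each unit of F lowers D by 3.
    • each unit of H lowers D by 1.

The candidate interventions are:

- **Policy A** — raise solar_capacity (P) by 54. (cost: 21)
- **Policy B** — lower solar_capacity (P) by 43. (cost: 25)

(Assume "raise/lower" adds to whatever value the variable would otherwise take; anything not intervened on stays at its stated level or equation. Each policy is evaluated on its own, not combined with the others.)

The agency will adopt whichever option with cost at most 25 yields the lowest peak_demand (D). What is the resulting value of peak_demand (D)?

Policy A (P + 54):
  P = 26 + 54 = 80
  F = 16
  G = 19 − 2·16 = -13
  H = 203 − 5·80 − 3·16 + (-13) = -258
  D = 290 − 3·16 − (-258) = 500
Policy B (P − 43):
  P = 26 − 43 = -17
  F = 16
  G = 19 − 2·16 = -13
  H = 203 − 5·(-17) − 3·16 + (-13) = 227
  D = 290 − 3·16 − 227 = 15
Comparing — Policy A: D=500, Policy B: D=15. Lowest is 15 (Policy B).

15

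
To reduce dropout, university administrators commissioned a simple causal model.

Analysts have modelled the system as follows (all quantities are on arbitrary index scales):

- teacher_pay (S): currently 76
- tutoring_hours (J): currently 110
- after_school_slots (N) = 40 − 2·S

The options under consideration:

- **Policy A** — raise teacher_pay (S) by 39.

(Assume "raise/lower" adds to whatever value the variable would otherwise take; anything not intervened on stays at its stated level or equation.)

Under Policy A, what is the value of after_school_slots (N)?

Policy A (S + 39):
  S = 76 + 39 = 115
  N = 40 − 2·115 = -190

-190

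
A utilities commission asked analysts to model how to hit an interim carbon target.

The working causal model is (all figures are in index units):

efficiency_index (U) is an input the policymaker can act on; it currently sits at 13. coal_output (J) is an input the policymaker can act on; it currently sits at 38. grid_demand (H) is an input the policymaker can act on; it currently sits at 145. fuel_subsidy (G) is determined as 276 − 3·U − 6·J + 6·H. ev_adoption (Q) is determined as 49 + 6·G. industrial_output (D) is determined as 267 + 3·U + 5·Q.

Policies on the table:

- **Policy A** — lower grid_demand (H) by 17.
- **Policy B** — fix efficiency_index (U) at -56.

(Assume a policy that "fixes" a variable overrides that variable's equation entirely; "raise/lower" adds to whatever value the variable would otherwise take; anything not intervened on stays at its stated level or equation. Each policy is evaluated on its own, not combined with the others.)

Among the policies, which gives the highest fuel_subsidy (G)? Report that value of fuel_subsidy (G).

Policy A (H − 17):
  U = 13
  J = 38
  H = 145 − 17 = 128
  G = 276 − 3·13 − 6·38 + 6·128 = 777
Policy B (U := -56):
  U = -56
  J = 38
  H = 145
  G = 276 − 3·(-56) − 6·38 + 6·145 = 1086
Comparing — Policy A: G=777, Policy B: G=1086. Highest is 1086 (Policy B).

1086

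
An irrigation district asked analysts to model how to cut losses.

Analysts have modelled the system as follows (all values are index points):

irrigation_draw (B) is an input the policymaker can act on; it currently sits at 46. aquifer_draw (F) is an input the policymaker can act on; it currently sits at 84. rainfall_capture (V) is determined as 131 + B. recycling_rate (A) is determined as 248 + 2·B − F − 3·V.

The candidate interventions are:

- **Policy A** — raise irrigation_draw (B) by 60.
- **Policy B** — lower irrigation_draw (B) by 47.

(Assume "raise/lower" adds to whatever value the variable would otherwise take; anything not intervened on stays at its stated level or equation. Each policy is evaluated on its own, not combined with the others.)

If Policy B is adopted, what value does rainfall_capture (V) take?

Policy B (B − 47):
  B = 46 − 47 = -1
  V = 131 + (-1) = 130

130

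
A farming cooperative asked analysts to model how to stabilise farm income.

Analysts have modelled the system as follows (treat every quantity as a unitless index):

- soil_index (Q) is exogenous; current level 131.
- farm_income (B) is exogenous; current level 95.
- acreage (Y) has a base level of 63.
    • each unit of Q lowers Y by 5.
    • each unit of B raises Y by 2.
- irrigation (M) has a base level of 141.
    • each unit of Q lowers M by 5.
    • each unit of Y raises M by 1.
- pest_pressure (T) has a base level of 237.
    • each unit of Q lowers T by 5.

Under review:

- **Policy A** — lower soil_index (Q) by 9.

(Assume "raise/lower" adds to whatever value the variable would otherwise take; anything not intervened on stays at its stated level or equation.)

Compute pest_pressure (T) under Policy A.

-373

Policy A (Q − 9):
  Q = 131 − 9 = 122
  T = 237 − 5·122 = -373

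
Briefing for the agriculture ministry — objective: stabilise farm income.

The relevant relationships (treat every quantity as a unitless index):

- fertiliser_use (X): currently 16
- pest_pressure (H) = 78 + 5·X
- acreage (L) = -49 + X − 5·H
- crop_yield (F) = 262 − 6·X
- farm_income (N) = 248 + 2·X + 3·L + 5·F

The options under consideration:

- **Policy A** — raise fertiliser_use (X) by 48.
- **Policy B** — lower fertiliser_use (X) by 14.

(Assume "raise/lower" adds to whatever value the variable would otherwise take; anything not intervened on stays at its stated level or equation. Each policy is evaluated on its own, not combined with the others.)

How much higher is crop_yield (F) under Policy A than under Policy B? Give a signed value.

Policy A (X + 48):
  X = 16 + 48 = 64
  F = 262 − 6·64 = -122
Policy B (X − 14):
  X = 16 − 14 = 2
  F = 262 − 6·2 = 250
F: -122 − 250 = -372

-372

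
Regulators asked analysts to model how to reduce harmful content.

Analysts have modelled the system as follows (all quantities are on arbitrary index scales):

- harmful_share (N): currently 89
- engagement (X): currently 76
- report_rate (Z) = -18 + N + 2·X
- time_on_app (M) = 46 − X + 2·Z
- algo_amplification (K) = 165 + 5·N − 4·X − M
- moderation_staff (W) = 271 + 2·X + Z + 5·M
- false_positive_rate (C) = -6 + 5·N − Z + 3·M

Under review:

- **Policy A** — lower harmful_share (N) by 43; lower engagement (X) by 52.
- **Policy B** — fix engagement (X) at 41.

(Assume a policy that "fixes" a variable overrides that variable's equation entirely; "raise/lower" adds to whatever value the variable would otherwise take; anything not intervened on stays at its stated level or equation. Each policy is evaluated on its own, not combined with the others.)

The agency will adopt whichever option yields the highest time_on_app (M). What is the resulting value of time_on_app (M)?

Policy A (N − 43, X − 52):
  N = 89 − 43 = 46
  X = 76 − 52 = 24
  Z = -18 + 46 + 2·24 = 76
  M = 46 − 24 + 2·76 = 174
Policy B (X := 41):
  N = 89
  X = 41
  Z = -18 + 89 + 2·41 = 153
  M = 46 − 41 + 2·153 = 311
Comparing — Policy A: M=174, Policy B: M=311. Highest is 311 (Policy B).

311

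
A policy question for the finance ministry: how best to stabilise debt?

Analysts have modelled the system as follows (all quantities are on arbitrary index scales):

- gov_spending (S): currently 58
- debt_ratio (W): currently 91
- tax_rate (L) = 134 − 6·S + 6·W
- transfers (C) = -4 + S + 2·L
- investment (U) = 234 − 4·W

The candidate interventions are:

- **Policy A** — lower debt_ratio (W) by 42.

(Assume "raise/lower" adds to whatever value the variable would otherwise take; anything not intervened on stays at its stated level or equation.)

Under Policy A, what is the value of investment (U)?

Policy A (W − 42):
  W = 91 − 42 = 49
  U = 234 − 4·49 = 38

38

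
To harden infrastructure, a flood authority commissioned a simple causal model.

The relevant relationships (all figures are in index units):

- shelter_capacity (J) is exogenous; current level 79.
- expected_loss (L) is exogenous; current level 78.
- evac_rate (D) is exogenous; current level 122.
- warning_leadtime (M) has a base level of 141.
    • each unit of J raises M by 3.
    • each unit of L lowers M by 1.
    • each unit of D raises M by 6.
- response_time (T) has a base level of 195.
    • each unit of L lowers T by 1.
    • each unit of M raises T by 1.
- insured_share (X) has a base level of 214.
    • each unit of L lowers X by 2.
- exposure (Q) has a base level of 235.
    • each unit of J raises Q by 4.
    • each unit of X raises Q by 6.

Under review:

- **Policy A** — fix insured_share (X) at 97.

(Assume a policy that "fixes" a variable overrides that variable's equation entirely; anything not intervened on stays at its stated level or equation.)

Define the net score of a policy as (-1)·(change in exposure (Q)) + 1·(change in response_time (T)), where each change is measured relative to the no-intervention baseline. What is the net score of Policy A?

Baseline:
  J = 79
  L = 78
  D = 122
  M = 141 + 3·79 − 78 + 6·122 = 1032
  T = 195 − 78 + 1032 = 1149
  X = 214 − 2·78 = 58
  Q = 235 + 4·79 + 6·58 = 899
Policy A (X := 97):
  J = 79
  L = 78
  D = 122
  M = 141 + 3·79 − 78 + 6·122 = 1032
  T = 195 − 78 + 1032 = 1149
  X = 97
  Q = 235 + 4·79 + 6·97 = 1133
ΔQ = 1133 − 899 = 234; ΔT = 1149 − 1149 = 0
Score = (-1)·234 + 1·0 = -234

-234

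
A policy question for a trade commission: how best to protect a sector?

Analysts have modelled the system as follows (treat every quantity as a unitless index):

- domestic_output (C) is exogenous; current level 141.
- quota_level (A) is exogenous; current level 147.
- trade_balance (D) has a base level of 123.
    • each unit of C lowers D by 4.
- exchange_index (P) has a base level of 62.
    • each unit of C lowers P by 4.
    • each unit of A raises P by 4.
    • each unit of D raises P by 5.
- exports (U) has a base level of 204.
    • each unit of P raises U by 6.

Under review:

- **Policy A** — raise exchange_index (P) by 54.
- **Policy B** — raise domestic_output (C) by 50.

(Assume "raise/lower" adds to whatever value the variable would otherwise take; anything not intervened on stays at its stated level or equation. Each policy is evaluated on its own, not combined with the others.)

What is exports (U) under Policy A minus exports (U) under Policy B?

7524

Policy A (P + 54):
  C = 141
  A = 147
  D = 123 − 4·141 = -441
  P = 62 − 4·141 + 4·147 + 5·(-441) (+54 from intervention) = -2065
  U = 204 + 6·(-2065) = -12186
Policy B (C + 50):
  C = 141 + 50 = 191
  A = 147
  D = 123 − 4·191 = -641
  P = 62 − 4·191 + 4·147 + 5·(-641) = -3319
  U = 204 + 6·(-3319) = -19710
U: -12186 − (-19710) = 7524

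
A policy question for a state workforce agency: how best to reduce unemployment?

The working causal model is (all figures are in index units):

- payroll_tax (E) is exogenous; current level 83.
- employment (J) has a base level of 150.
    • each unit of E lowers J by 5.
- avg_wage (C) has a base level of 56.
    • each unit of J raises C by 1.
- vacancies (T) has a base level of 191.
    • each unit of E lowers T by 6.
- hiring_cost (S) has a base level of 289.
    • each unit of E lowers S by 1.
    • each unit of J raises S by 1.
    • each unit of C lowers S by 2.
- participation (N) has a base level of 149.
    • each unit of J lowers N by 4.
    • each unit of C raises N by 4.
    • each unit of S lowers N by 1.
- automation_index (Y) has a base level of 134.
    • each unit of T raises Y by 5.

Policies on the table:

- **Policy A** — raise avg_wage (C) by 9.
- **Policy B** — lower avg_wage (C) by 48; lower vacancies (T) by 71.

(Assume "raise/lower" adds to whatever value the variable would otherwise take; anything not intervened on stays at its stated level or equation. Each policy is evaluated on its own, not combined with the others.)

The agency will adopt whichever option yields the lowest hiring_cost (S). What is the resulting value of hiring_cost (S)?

341

Policy A (C + 9):
  E = 83
  J = 150 − 5·83 = -265
  C = 56 + (-265) (+9 from intervention) = -200
  S = 289 − 83 + (-265) − 2·(-200) = 341
Policy B (C − 48, T − 71):
  E = 83
  J = 150 − 5·83 = -265
  C = 56 + (-265) (−48 from intervention) = -257
  S = 289 − 83 + (-265) − 2·(-257) = 455
Comparing — Policy A: S=341, Policy B: S=455. Lowest is 341 (Policy A).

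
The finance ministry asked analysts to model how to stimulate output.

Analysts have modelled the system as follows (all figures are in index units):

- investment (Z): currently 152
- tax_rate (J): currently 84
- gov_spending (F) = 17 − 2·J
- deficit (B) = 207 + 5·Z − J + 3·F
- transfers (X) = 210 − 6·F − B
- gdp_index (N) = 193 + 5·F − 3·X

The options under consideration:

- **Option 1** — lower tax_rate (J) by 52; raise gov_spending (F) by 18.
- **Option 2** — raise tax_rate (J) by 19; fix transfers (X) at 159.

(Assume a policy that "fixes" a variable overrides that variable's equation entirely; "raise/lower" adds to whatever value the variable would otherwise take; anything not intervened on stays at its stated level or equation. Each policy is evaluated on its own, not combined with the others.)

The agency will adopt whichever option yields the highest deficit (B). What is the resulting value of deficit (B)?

848

Option 1 (J − 52, F + 18):
  Z = 152
  J = 84 − 52 = 32
  F = 17 − 2·32 (+18 from intervention) = -29
  B = 207 + 5·152 − 32 + 3·(-29) = 848
Option 2 (J + 19, X := 159):
  Z = 152
  J = 84 + 19 = 103
  F = 17 − 2·103 = -189
  B = 207 + 5·152 − 103 + 3·(-189) = 297
Comparing — Option 1: B=848, Option 2: B=297. Highest is 848 (Option 1).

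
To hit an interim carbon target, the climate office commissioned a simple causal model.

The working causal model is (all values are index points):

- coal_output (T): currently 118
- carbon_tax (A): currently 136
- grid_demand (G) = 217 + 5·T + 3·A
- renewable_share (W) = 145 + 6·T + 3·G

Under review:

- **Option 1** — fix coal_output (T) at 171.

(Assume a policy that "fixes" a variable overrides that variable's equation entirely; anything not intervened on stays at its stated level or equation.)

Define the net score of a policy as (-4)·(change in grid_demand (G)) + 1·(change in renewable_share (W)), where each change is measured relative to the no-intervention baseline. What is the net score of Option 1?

53

Baseline:
  T = 118
  A = 136
  G = 217 + 5·118 + 3·136 = 1215
  W = 145 + 6·118 + 3·1215 = 4498
Option 1 (T := 171):
  T = 171
  A = 136
  G = 217 + 5·171 + 3·136 = 1480
  W = 145 + 6·171 + 3·1480 = 5611
ΔG = 1480 − 1215 = 265; ΔW = 5611 − 4498 = 1113
Score = (-4)·265 + 1·1113 = 53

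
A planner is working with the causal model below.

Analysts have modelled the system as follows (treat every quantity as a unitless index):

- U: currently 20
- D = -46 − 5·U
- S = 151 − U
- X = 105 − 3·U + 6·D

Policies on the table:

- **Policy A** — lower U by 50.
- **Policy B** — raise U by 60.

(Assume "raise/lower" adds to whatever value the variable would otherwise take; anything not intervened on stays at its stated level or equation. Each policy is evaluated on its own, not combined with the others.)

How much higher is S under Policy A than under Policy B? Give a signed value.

110

Policy A (U − 50):
  U = 20 − 50 = -30
  S = 151 − (-30) = 181
Policy B (U + 60):
  U = 20 + 60 = 80
  S = 151 − 80 = 71
S: 181 − 71 = 110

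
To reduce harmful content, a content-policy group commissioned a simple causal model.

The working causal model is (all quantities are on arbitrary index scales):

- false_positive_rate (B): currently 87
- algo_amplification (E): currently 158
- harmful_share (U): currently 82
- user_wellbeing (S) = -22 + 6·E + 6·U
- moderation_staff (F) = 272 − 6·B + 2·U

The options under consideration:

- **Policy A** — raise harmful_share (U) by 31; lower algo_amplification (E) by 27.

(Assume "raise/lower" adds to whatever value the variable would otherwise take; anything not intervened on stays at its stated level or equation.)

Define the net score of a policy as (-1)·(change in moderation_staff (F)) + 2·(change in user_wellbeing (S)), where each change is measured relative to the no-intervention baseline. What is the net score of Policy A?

-14

Baseline:
  B = 87
  E = 158
  U = 82
  S = -22 + 6·158 + 6·82 = 1418
  F = 272 − 6·87 + 2·82 = -86
Policy A (U + 31, E − 27):
  B = 87
  E = 158 − 27 = 131
  U = 82 + 31 = 113
  S = -22 + 6·131 + 6·113 = 1442
  F = 272 − 6·87 + 2·113 = -24
ΔF = -24 − (-86) = 62; ΔS = 1442 − 1418 = 24
Score = (-1)·62 + 2·24 = -14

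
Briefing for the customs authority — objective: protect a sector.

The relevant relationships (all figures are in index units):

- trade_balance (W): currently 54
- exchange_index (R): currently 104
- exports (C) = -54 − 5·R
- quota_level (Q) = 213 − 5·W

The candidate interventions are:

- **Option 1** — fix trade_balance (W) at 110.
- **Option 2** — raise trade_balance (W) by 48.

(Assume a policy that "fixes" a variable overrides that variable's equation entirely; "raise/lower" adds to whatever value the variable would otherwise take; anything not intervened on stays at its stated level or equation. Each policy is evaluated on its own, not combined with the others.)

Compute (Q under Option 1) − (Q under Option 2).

Option 1 (W := 110):
  W = 110
  Q = 213 − 5·110 = -337
Option 2 (W + 48):
  W = 54 + 48 = 102
  Q = 213 − 5·102 = -297
Q: -337 − (-297) = -40

-40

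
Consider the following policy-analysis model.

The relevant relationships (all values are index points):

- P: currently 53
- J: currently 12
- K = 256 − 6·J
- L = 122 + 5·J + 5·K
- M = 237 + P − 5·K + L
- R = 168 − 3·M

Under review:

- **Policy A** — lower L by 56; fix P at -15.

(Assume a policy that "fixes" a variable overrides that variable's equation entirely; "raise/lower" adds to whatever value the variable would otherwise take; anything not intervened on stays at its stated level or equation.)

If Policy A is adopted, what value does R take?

Policy A (L − 56, P := -15):
  P = -15
  J = 12
  K = 256 − 6·12 = 184
  L = 122 + 5·12 + 5·184 (−56 from intervention) = 1046
  M = 237 + (-15) − 5·184 + 1046 = 348
  R = 168 − 3·348 = -876

-876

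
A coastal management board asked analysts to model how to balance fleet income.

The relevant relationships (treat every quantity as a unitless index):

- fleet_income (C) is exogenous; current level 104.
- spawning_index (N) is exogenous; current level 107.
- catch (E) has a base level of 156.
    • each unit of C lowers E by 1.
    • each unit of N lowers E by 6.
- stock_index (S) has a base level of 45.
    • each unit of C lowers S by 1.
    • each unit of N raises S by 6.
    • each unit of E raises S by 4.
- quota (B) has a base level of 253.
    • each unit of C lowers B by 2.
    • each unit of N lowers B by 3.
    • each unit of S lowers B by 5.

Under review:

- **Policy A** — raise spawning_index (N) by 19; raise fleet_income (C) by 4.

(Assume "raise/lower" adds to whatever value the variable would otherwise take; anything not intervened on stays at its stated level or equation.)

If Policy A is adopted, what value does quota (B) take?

Policy A (N + 19, C + 4):
  C = 104 + 4 = 108
  N = 107 + 19 = 126
  E = 156 − 108 − 6·126 = -708
  S = 45 − 108 + 6·126 + 4·(-708) = -2139
  B = 253 − 2·108 − 3·126 − 5·(-2139) = 10354

10354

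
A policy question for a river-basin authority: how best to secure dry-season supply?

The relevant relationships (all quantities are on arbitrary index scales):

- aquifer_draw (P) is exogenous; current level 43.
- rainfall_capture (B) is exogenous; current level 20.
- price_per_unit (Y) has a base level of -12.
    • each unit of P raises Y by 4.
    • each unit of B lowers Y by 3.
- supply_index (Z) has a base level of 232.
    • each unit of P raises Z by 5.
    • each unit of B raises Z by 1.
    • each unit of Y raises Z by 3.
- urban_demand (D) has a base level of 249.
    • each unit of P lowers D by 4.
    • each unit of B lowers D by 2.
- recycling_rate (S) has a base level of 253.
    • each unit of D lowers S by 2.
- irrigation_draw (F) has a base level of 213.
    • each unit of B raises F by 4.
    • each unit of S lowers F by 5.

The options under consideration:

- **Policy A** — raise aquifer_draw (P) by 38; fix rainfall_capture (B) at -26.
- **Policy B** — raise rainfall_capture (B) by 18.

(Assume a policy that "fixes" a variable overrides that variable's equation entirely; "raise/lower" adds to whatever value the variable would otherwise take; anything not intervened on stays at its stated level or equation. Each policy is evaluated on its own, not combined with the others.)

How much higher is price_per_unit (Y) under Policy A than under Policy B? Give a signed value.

Policy A (P + 38, B := -26):
  P = 43 + 38 = 81
  B = -26
  Y = -12 + 4·81 − 3·(-26) = 390
Policy B (B + 18):
  P = 43
  B = 20 + 18 = 38
  Y = -12 + 4·43 − 3·38 = 46
Y: 390 − 46 = 344

344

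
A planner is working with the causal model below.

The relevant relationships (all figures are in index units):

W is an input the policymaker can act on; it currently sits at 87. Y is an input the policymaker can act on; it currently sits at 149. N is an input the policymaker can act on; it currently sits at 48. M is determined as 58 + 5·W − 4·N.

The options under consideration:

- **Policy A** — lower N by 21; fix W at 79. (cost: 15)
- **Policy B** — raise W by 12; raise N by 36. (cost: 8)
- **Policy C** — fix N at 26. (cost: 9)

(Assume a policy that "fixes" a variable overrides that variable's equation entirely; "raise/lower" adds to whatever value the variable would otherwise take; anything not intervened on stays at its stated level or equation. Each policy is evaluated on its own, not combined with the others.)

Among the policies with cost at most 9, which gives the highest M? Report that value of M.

Policy B (W + 12, N + 36):
  W = 87 + 12 = 99
  N = 48 + 36 = 84
  M = 58 + 5·99 − 4·84 = 217
Policy C (N := 26):
  W = 87
  N = 26
  M = 58 + 5·87 − 4·26 = 389
Comparing — Policy B: M=217, Policy C: M=389. Highest is 389 (Policy C).

389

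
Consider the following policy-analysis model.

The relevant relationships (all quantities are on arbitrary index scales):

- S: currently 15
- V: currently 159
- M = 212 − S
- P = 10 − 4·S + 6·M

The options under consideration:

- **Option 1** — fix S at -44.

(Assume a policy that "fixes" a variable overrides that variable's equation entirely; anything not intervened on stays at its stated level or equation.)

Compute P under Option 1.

1722

Option 1 (S := -44):
  S = -44
  M = 212 − (-44) = 256
  P = 10 − 4·(-44) + 6·256 = 1722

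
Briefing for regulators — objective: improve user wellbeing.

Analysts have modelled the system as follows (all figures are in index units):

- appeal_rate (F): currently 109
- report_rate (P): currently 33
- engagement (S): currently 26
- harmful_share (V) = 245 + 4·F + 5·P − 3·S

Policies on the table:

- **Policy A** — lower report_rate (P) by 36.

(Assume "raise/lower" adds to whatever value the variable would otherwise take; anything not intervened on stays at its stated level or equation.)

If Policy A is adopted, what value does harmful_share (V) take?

Policy A (P − 36):
  F = 109
  P = 33 − 36 = -3
  S = 26
  V = 245 + 4·109 + 5·(-3) − 3·26 = 588

588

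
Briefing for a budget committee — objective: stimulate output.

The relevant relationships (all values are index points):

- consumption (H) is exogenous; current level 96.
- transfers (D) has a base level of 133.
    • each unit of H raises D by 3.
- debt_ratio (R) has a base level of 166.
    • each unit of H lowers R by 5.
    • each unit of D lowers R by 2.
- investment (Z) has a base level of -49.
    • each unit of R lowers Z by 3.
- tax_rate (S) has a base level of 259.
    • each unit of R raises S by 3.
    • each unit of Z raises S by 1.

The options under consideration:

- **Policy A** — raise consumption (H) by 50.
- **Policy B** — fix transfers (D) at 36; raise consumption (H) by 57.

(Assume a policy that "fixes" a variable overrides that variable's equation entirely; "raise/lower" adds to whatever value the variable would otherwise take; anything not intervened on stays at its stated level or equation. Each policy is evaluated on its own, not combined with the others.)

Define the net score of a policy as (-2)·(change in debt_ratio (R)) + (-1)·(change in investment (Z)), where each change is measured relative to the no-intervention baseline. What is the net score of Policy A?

-550

Baseline:
  H = 96
  D = 133 + 3·96 = 421
  R = 166 − 5·96 − 2·421 = -1156
  Z = -49 − 3·(-1156) = 3419
Policy A (H + 50):
  H = 96 + 50 = 146
  D = 133 + 3·146 = 571
  R = 166 − 5·146 − 2·571 = -1706
  Z = -49 − 3·(-1706) = 5069
ΔR = -1706 − (-1156) = -550; ΔZ = 5069 − 3419 = 1650
Score = (-2)·(-550) + (-1)·1650 = -550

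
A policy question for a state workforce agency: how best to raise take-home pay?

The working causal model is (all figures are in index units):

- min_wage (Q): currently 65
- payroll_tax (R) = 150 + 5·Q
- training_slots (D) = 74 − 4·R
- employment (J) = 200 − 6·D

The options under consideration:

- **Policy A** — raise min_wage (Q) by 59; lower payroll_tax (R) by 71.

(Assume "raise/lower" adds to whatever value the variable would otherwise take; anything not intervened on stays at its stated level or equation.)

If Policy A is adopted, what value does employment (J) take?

Policy A (Q + 59, R − 71):
  Q = 65 + 59 = 124
  R = 150 + 5·124 (−71 from intervention) = 699
  D = 74 − 4·699 = -2722
  J = 200 − 6·(-2722) = 16532

16532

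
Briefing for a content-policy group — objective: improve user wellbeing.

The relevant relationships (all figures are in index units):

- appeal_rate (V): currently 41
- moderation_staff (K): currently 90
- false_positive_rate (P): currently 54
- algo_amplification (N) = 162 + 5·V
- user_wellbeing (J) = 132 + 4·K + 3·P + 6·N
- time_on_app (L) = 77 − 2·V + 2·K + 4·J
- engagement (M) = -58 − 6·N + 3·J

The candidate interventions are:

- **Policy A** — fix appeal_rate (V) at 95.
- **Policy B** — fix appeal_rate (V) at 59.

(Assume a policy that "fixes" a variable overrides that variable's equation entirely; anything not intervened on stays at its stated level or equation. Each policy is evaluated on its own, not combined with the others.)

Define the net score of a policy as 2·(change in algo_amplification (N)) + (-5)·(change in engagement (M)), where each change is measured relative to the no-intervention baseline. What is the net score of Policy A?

-15660

Baseline:
  V = 41
  K = 90
  P = 54
  N = 162 + 5·41 = 367
  J = 132 + 4·90 + 3·54 + 6·367 = 2856
  M = -58 − 6·367 + 3·2856 = 6308
Policy A (V := 95):
  V = 95
  K = 90
  P = 54
  N = 162 + 5·95 = 637
  J = 132 + 4·90 + 3·54 + 6·637 = 4476
  M = -58 − 6·637 + 3·4476 = 9548
ΔN = 637 − 367 = 270; ΔM = 9548 − 6308 = 3240
Score = 2·270 + (-5)·3240 = -15660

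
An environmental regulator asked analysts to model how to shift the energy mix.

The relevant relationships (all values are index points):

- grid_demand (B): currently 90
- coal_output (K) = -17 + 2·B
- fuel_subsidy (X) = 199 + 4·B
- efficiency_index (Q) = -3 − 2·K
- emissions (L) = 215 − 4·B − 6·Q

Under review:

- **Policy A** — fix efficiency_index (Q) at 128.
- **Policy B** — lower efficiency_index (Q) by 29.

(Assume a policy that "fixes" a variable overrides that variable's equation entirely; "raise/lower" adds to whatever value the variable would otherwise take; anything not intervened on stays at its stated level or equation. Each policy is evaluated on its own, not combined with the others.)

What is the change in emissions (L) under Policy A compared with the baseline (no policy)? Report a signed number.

Baseline:
  B = 90
  K = -17 + 2·90 = 163
  Q = -3 − 2·163 = -329
  L = 215 − 4·90 − 6·(-329) = 1829
Policy A (Q := 128):
  B = 90
  K = -17 + 2·90 = 163
  Q = 128
  L = 215 − 4·90 − 6·128 = -913
Change in L: -913 − 1829 = -2742

-2742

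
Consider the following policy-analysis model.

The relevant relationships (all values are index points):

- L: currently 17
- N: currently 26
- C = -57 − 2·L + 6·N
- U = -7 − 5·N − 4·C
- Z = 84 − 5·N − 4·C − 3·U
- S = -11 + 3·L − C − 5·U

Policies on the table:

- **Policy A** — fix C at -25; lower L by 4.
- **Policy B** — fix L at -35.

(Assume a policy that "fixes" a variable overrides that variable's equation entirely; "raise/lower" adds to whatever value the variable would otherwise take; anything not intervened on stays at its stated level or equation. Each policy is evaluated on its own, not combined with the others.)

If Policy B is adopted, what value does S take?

3780

Policy B (L := -35):
  L = -35
  N = 26
  C = -57 − 2·(-35) + 6·26 = 169
  U = -7 − 5·26 − 4·169 = -813
  S = -11 + 3·(-35) − 169 − 5·(-813) = 3780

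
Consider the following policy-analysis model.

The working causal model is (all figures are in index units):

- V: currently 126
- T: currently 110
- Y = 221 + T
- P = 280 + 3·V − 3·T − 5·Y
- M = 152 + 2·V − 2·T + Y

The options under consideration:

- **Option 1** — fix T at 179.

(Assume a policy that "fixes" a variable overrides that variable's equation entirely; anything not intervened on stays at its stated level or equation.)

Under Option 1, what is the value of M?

446

Option 1 (T := 179):
  V = 126
  T = 179
  Y = 221 + 179 = 400
  M = 152 + 2·126 − 2·179 + 400 = 446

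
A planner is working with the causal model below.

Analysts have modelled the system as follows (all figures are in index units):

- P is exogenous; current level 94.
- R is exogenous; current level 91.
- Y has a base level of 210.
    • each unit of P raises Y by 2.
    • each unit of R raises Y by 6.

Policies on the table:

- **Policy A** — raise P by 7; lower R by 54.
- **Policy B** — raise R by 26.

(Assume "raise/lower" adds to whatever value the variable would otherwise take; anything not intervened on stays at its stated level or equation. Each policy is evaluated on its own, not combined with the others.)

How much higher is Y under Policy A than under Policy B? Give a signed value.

-466

Policy A (P + 7, R − 54):
  P = 94 + 7 = 101
  R = 91 − 54 = 37
  Y = 210 + 2·101 + 6·37 = 634
Policy B (R + 26):
  P = 94
  R = 91 + 26 = 117
  Y = 210 + 2·94 + 6·117 = 1100
Y: 634 − 1100 = -466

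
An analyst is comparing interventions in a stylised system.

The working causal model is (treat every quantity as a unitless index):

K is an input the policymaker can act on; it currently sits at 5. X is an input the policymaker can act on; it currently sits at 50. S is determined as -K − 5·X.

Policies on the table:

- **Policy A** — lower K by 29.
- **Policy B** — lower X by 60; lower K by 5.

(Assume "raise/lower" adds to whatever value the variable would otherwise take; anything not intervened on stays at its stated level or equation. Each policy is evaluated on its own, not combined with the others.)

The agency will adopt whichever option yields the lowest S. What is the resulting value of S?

Policy A (K − 29):
  K = 5 − 29 = -24
  X = 50
  S = 0 − (-24) − 5·50 = -226
Policy B (X − 60, K − 5):
  K = 5 − 5 = 0
  X = 50 − 60 = -10
  S = 0 − 0 − 5·(-10) = 50
Comparing — Policy A: S=-226, Policy B: S=50. Lowest is -226 (Policy A).

-226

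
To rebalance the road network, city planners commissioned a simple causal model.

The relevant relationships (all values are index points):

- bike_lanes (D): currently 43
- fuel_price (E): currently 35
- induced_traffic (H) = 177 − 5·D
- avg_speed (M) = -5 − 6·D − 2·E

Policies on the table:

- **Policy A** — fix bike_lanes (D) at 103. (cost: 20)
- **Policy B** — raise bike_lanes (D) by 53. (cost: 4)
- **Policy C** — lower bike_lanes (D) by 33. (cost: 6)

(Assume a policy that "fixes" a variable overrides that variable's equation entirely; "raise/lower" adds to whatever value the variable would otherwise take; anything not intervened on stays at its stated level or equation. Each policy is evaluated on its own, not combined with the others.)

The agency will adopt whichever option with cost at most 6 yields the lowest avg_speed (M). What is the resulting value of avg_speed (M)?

Policy B (D + 53):
  D = 43 + 53 = 96
  E = 35
  M = -5 − 6·96 − 2·35 = -651
Policy C (D − 33):
  D = 43 − 33 = 10
  E = 35
  M = -5 − 6·10 − 2·35 = -135
Comparing — Policy B: M=-651, Policy C: M=-135. Lowest is -651 (Policy B).

-651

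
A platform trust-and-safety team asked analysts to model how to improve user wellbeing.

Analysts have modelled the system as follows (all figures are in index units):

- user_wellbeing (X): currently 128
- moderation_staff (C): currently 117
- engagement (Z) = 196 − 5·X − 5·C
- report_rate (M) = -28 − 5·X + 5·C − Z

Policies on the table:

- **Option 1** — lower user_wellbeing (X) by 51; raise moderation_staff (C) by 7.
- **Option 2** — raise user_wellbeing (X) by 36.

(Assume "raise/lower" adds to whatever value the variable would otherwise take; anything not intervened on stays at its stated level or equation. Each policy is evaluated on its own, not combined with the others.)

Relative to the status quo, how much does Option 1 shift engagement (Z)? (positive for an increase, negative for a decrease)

Baseline:
  X = 128
  C = 117
  Z = 196 − 5·128 − 5·117 = -1029
Option 1 (X − 51, C + 7):
  X = 128 − 51 = 77
  C = 117 + 7 = 124
  Z = 196 − 5·77 − 5·124 = -809
Change in Z: -809 − (-1029) = 220

220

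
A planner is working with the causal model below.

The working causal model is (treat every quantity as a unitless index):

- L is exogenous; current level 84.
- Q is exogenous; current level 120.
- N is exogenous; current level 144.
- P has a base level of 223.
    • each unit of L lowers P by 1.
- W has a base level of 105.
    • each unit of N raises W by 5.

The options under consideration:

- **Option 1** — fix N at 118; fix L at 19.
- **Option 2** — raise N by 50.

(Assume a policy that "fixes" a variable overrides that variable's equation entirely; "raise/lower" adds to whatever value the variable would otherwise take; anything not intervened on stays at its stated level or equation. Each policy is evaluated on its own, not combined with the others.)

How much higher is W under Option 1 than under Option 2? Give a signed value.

Option 1 (N := 118, L := 19):
  N = 118
  W = 105 + 5·118 = 695
Option 2 (N + 50):
  N = 144 + 50 = 194
  W = 105 + 5·194 = 1075
W: 695 − 1075 = -380

-380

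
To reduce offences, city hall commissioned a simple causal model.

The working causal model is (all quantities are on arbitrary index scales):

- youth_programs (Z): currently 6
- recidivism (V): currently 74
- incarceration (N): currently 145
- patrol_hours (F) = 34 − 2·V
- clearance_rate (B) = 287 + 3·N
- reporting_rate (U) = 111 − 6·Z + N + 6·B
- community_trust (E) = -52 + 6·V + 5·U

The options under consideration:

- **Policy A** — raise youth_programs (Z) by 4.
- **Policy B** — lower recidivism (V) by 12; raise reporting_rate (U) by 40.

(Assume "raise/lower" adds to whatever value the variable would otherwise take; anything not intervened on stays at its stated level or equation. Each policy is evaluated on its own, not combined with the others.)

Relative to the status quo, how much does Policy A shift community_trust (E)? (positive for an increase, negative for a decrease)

Baseline:
  Z = 6
  V = 74
  N = 145
  B = 287 + 3·145 = 722
  U = 111 − 6·6 + 145 + 6·722 = 4552
  E = -52 + 6·74 + 5·4552 = 23152
Policy A (Z + 4):
  Z = 6 + 4 = 10
  V = 74
  N = 145
  B = 287 + 3·145 = 722
  U = 111 − 6·10 + 145 + 6·722 = 4528
  E = -52 + 6·74 + 5·4528 = 23032
Change in E: 23032 − 23152 = -120

-120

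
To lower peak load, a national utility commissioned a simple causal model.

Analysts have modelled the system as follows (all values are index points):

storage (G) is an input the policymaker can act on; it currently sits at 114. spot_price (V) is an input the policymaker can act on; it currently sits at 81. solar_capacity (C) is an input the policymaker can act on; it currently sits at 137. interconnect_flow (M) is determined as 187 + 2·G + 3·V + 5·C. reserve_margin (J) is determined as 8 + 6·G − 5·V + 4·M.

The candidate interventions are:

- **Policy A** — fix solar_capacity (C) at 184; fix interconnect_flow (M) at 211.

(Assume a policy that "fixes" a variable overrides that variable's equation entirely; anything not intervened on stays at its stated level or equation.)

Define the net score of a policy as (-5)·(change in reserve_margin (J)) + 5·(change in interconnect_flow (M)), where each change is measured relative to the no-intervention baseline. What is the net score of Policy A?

Baseline:
  G = 114
  V = 81
  C = 137
  M = 187 + 2·114 + 3·81 + 5·137 = 1343
  J = 8 + 6·114 − 5·81 + 4·1343 = 5659
Policy A (C := 184, M := 211):
  G = 114
  V = 81
  C = 184
  M = 211
  J = 8 + 6·114 − 5·81 + 4·211 = 1131
ΔJ = 1131 − 5659 = -4528; ΔM = 211 − 1343 = -1132
Score = (-5)·(-4528) + 5·(-1132) = 16980

16980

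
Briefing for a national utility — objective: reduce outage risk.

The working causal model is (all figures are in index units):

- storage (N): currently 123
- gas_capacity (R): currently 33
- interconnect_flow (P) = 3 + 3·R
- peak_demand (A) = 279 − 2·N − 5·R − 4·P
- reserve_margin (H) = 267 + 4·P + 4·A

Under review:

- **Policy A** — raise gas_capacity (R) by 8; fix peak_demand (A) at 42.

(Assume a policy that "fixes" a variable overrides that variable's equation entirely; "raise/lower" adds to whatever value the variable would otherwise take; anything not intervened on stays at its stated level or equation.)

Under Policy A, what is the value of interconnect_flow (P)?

126

Policy A (R + 8, A := 42):
  R = 33 + 8 = 41
  P = 3 + 3·41 = 126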